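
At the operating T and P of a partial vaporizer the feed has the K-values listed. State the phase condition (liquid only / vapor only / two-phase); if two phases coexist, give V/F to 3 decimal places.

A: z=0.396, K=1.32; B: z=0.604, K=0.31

ΣzᵢKᵢ = 0.710; Σzᵢ/Kᵢ = 2.248.
Since ΣzᵢKᵢ < 1 the mixture is below its bubble point — single liquid phase.

liquid only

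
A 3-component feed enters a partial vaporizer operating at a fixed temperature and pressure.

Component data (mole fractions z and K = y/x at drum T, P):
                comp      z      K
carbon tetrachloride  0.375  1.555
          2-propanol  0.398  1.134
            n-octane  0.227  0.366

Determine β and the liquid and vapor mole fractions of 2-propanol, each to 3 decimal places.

Rachford–Rice: g(β) = Σ zᵢ(Kᵢ−1)/(1+β(Kᵢ−1)) = 0.
g(0) = ΣzᵢKᵢ − 1 = 0.118 and g(1) = 1 − Σzᵢ/Kᵢ = -0.212, so a root lies in (0, 1).
Newton iteration, β⁰ = 0.46:
  β = 0.460: g = 0.0129, g' = -0.261 → β = 0.509
  β = 0.509: g = -0.0003, g' = -0.275 → β = 0.508
Converged at β = 0.508.
Compositions from xᵢ = zᵢ/(1+β(Kᵢ−1)), yᵢ = Kᵢxᵢ:
  carbon tetrachloride: x = 0.293, y = 0.455
  2-propanol: x = 0.373, y = 0.423
  n-octane: x = 0.335, y = 0.123

β = 0.508, x_2-propanol = 0.373, y_2-propanol = 0.423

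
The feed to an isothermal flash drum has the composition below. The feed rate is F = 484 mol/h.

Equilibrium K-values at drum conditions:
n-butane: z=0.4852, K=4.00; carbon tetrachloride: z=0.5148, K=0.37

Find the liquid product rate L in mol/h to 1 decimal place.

Rachford–Rice: g(ψ) = Σ zᵢ(Kᵢ−1)/(1+ψ(Kᵢ−1)) = 0.
g(0) = ΣzᵢKᵢ − 1 = 1.1313 and g(1) = 1 − Σzᵢ/Kᵢ = -0.5127, so a root lies in (0, 1).
Binary case is linear: z₁(K₁−1)(1+ψ(K₂−1)) + z₂(K₂−1)(1+ψ(K₁−1)) = 0
⇒ ψ = [z₁(K₁−1)+z₂(K₂−1)] / [−(K₁−1)(K₂−1)] = 1.13128/1.89000 = 0.5986
Then V = ψ·F = 0.5986·484 = 289.7 mol/h and L = F − V = 194.3 mol/h.

L = 194.3 mol/h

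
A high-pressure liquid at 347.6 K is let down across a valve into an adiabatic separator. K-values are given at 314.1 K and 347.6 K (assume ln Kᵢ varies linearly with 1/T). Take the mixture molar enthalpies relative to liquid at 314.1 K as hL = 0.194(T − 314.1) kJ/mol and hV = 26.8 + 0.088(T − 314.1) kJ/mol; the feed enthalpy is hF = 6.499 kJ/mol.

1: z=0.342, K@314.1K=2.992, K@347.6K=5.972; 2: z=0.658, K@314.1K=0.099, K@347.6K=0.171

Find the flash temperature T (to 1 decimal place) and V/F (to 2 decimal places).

Adiabatic flash: solve Rachford–Rice at each trial T, then check hF = ψ·hV(T) + (1−ψ)·hL(T).
  T = 314.1 K: K = (2.992, 0.099), RR gives ψ = 0.049, H_out = 1.320 kJ/mol
  T = 347.6 K: K = (5.972, 0.171), RR gives ψ = 0.280, H_out = 13.013 kJ/mol
  T = 330.9 K: K = (4.306, 0.132), RR gives ψ = 0.195, H_out = 8.138 kJ/mol
  T = 322.5 K: K = (3.606, 0.115), RR gives ψ = 0.134, H_out = 5.099 kJ/mol
  T = 326.7 K: K = (3.945, 0.123), RR gives ψ = 0.167, H_out = 6.688 kJ/mol
  T = 324.6 K: K = (3.773, 0.119), RR gives ψ = 0.151, H_out = 5.913 kJ/mol
Linear interpolation between T = 324.6 (H_out = 5.913) and T = 326.7 (H_out = 6.688) on hF = 6.499 gives T ≈ 326.2 K, at which ψ = 0.16.

T = 326.2 K, V/F = 0.16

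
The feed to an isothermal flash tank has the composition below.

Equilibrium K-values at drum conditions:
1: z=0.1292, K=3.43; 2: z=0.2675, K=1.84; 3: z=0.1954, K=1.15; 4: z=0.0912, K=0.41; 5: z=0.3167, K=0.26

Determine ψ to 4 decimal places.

ψ = 0.3317

Rachford–Rice: g(ψ) = Σ zᵢ(Kᵢ−1)/(1+ψ(Kᵢ−1)) = 0.
Check two-phase: ΣzᵢKᵢ = 1.2798 > 1 and Σzᵢ/Kᵢ = 1.7935 > 1, so g(0) = 0.2798 > 0 and g(1) = -0.7935 < 0.
Newton–Raphson from ψ = 0.5:
  ψ = 0.5000: g = -0.12107, g' = -0.7537 → ψ = 0.3394
  ψ = 0.3394: g = -0.00542, g' = -0.7063 → ψ = 0.3317
Converged at ψ = 0.3317.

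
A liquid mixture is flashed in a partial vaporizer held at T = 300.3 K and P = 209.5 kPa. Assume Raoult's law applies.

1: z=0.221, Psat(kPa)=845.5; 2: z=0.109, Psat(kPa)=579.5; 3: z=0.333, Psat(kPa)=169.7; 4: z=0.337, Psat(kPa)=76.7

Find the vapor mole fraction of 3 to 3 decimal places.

y_3 = 0.297

Raoult's law: Kᵢ = Pᵢˢᵃᵗ/P = Pᵢˢᵃᵗ/209.5.
  K_1 = 845.5/209.5 = 4.03580, K_2 = 579.5/209.5 = 2.76611, K_3 = 169.7/209.5 = 0.81002, K_4 = 76.7/209.5 = 0.36611
Material balance + equilibrium reduce to Σ zᵢ(Kᵢ−1)/(1+ψ(Kᵢ−1)) = 0.
g(0) = ΣzᵢKᵢ − 1 = 0.587 and g(1) = 1 − Σzᵢ/Kᵢ = -0.426, so a root lies in (0, 1).
Newton–Raphson from ψ = 0.58:
  ψ = 0.580: g = -0.0708, g' = -0.704 → ψ = 0.479
  ψ = 0.479: g = 0.0010, g' = -0.732 → ψ = 0.481
Converged at ψ = 0.481.
Compositions from xᵢ = zᵢ/(1+ψ(Kᵢ−1)), yᵢ = Kᵢxᵢ:
  1: x = 0.090, y = 0.363
  2: x = 0.059, y = 0.163
  3: x = 0.366, y = 0.297
  4: x = 0.485, y = 0.177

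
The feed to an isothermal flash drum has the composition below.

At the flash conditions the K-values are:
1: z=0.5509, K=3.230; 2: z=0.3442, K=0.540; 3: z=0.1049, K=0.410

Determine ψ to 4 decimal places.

ψ = 0.9094

Let ψ = V/F and solve Σ zᵢ(Kᵢ−1)/(1+ψ(Kᵢ−1)) = 0.
g(0) = ΣzᵢKᵢ − 1 = 1.0083 and g(1) = 1 − Σzᵢ/Kᵢ = -0.0638, so a root lies in (0, 1).
Newton iteration, ψ⁰ = 0.38:
  ψ = 0.3800: g = 0.39334, g' = -0.9703 → ψ = 0.7854
  ψ = 0.7854: g = 0.08329, g' = -0.6672 → ψ = 0.9102
  ψ = 0.9102: g = -0.00057, g' = -0.6843 → ψ = 0.9094
Converged at ψ = 0.9094.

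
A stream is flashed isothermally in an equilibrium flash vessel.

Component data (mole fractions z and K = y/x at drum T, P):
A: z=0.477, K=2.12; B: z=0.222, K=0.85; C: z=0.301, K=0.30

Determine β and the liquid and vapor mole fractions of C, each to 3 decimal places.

Rachford–Rice: g(β) = Σ zᵢ(Kᵢ−1)/(1+β(Kᵢ−1)) = 0.
Feasibility: ΣzᵢKᵢ = 1.290, Σzᵢ/Kᵢ = 1.490 — both > 1, two phases present.
Newton–Raphson from β = 0.45:
  β = 0.450: g = 0.0119, g' = -0.585 → β = 0.470
Converged at β = 0.470.
Compositions from xᵢ = zᵢ/(1+β(Kᵢ−1)), yᵢ = Kᵢxᵢ:
  A: x = 0.312, y = 0.662
  B: x = 0.239, y = 0.203
  C: x = 0.449, y = 0.135

β = 0.470, x_C = 0.449, y_C = 0.135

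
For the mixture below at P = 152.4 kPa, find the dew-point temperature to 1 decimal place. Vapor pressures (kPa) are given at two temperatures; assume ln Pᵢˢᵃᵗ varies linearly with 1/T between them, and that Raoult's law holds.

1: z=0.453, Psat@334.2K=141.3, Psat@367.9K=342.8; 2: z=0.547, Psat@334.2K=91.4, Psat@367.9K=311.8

Dew-point temperature: Σzᵢ·P/Pᵢˢᵃᵗ(T) = 1. Interpolate ln Pᵢˢᵃᵗ = aᵢ + bᵢ/T.
  T = 334.2 K: ΣzᵢP/Pᵢˢᵃᵗ = 1.4007
  T = 367.9 K: ΣzᵢP/Pᵢˢᵃᵗ = 0.4688
  T = 351.0 K: ΣzᵢP/Pᵢˢᵃᵗ = 0.7878
  T = 342.6 K: ΣzᵢP/Pᵢˢᵃᵗ = 1.0421
  T = 346.8 K: ΣzᵢP/Pᵢˢᵃᵗ = 0.9044
  T = 344.7 K: ΣzᵢP/Pᵢˢᵃᵗ = 0.9703
Interpolating between 342.6 K and 344.7 K gives T ≈ 343.8 K.

T = 343.8 K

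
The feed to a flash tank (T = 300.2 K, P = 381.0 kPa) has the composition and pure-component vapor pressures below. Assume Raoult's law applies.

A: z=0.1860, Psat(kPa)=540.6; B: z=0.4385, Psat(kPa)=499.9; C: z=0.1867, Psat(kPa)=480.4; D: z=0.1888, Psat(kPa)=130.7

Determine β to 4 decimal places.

β = 0.6506

Raoult's law: Kᵢ = Pᵢˢᵃᵗ/P = Pᵢˢᵃᵗ/381.0.
  K_A = 540.6/381.0 = 1.418898, K_B = 499.9/381.0 = 1.312073, K_C = 480.4/381.0 = 1.260892, K_D = 130.7/381.0 = 0.343045
Iterate (Newton) starting at β = 0.55:
  β = 0.5500: g = 0.02851, g' = -0.2622 → β = 0.6588
  β = 0.6588: g = -0.00253, g' = -0.3119 → β = 0.6507
  β = 0.6507: g = -0.00002, g' = -0.3075 → β = 0.6506
Converged at β = 0.6506.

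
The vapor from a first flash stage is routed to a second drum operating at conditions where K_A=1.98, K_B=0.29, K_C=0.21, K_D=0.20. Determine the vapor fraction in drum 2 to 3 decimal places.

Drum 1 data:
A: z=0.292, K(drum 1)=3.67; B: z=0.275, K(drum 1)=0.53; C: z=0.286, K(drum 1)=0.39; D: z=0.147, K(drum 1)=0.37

V/F (drum 2) = 0.473

Drum 1:
Let ψ₁ = V/F and solve Σ zᵢ(Kᵢ−1)/(1+ψ₁(Kᵢ−1)) = 0.
Check two-phase: ΣzᵢKᵢ = 1.383 > 1 and Σzᵢ/Kᵢ = 1.729 > 1, so g(0) = 0.383 > 0 and g(1) = -0.729 < 0.
Iterate (Newton) starting at ψ₁ = 0.47:
  ψ₁ = 0.470: g = -0.1963, g' = -0.836 → ψ₁ = 0.235
  ψ₁ = 0.235: g = 0.0211, g' = -1.087 → ψ₁ = 0.255
Converged at ψ₁ = 0.255.
Drum-1 compositions:
  A: x = 0.174, y = 0.638
  B: x = 0.312, y = 0.166
  C: x = 0.339, y = 0.132
  D: x = 0.175, y = 0.065
Drum-2 feed = drum-1 vapor: z₂ = (0.6375, 0.1656, 0.1321, 0.0648).
Drum 2:
Rachford–Rice: g(ψ₂) = Σ zᵢ(Kᵢ−1)/(1+ψ₂(Kᵢ−1)) = 0.
Feasibility: ΣzᵢKᵢ = 1.351, Σzᵢ/Kᵢ = 1.846 — both > 1, two phases present.
Iterate (Newton) starting at ψ₂ = 0.49:
  ψ₂ = 0.490: g = -0.0138, g' = -0.807 → ψ₂ = 0.473
Converged at ψ₂ = 0.473.
  A: x = 0.436, y = 0.863
  B: x = 0.249, y = 0.072
  C: x = 0.211, y = 0.044
  D: x = 0.104, y = 0.021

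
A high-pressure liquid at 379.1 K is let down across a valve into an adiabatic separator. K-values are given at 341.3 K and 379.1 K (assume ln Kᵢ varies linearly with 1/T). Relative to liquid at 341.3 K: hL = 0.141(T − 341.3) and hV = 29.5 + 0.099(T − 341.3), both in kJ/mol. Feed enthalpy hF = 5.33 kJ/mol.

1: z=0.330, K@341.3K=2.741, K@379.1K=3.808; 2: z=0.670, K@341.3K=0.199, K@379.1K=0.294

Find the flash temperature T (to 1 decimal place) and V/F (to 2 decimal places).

T = 355.5 K, V/F = 0.12

Adiabatic flash: solve Rachford–Rice at each trial T, then check hF = ψ·hV(T) + (1−ψ)·hL(T).
  T = 341.3 K: K = (2.741, 0.199), RR gives ψ = 0.027, H_out = 0.801 kJ/mol
  T = 379.1 K: K = (3.808, 0.294), RR gives ψ = 0.229, H_out = 11.717 kJ/mol
  T = 360.2 K: K = (3.259, 0.244), RR gives ψ = 0.140, H_out = 6.687 kJ/mol
  T = 350.8 K: K = (2.997, 0.221), RR gives ψ = 0.088, H_out = 3.908 kJ/mol
  T = 355.5 K: K = (3.127, 0.233), RR gives ψ = 0.115, H_out = 5.328 kJ/mol
  T = 357.9 K: K = (3.194, 0.239), RR gives ψ = 0.128, H_out = 6.028 kJ/mol
Linear interpolation between T = 355.5 (H_out = 5.328) and T = 357.9 (H_out = 6.028) on hF = 5.33 gives T ≈ 355.5 K, at which ψ = 0.12.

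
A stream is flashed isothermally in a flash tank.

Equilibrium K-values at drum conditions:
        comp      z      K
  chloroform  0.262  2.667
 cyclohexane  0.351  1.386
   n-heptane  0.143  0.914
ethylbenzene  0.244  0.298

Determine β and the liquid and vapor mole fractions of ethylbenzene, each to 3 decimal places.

β = 0.633, x_ethylbenzene = 0.439, y_ethylbenzene = 0.131

Rachford–Rice: g(β) = Σ zᵢ(Kᵢ−1)/(1+β(Kᵢ−1)) = 0.
Check two-phase: ΣzᵢKᵢ = 1.389 > 1 and Σzᵢ/Kᵢ = 1.327 > 1, so g(0) = 0.389 > 0 and g(1) = -0.327 < 0.
Newton–Raphson from β = 0.58:
  β = 0.580: g = 0.0309, g' = -0.566 → β = 0.635
  β = 0.635: g = -0.0008, g' = -0.598 → β = 0.633
Converged at β = 0.633.
Compositions from xᵢ = zᵢ/(1+β(Kᵢ−1)), yᵢ = Kᵢxᵢ:
  chloroform: x = 0.127, y = 0.340
  cyclohexane: x = 0.282, y = 0.391
  n-heptane: x = 0.151, y = 0.138
  ethylbenzene: x = 0.439, y = 0.131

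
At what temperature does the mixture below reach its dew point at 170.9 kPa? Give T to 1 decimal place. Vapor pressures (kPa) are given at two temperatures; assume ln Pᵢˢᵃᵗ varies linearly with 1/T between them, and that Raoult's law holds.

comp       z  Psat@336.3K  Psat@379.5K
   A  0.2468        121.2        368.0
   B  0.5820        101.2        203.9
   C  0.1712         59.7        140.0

T = 367.2 K

Dew-point temperature: Σzᵢ·P/Pᵢˢᵃᵗ(T) = 1. Interpolate ln Pᵢˢᵃᵗ = aᵢ + bᵢ/T.
  T = 336.3 K: ΣzᵢP/Pᵢˢᵃᵗ = 1.8209
  T = 379.5 K: ΣzᵢP/Pᵢˢᵃᵗ = 0.8114
  T = 357.9 K: ΣzᵢP/Pᵢˢᵃᵗ = 1.1830
  T = 368.7 K: ΣzᵢP/Pᵢˢᵃᵗ = 0.9738
  T = 363.3 K: ΣzᵢP/Pᵢˢᵃᵗ = 1.0716
  T = 366.0 K: ΣzᵢP/Pᵢˢᵃᵗ = 1.0211
Interpolating between 366.0 K and 368.7 K gives T ≈ 367.2 K.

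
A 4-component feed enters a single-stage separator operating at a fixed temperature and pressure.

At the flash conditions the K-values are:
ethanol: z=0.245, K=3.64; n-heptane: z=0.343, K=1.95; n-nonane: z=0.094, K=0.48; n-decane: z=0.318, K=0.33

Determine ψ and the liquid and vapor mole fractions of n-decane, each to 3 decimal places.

ψ = 0.636, x_n-decane = 0.554, y_n-decane = 0.183

Let ψ = V/F and solve Σ zᵢ(Kᵢ−1)/(1+ψ(Kᵢ−1)) = 0.
Check two-phase: ΣzᵢKᵢ = 1.711 > 1 and Σzᵢ/Kᵢ = 1.403 > 1, so g(0) = 0.711 > 0 and g(1) = -0.403 < 0.
Newton–Raphson from ψ = 0.5:
  ψ = 0.500: g = 0.1133, g' = -0.829 → ψ = 0.637
  ψ = 0.637: g = -0.0003, g' = -0.849 → ψ = 0.636
Converged at ψ = 0.636.
Compositions from xᵢ = zᵢ/(1+ψ(Kᵢ−1)), yᵢ = Kᵢxᵢ:
  ethanol: x = 0.091, y = 0.333
  n-heptane: x = 0.214, y = 0.417
  n-nonane: x = 0.140, y = 0.067
  n-decane: x = 0.554, y = 0.183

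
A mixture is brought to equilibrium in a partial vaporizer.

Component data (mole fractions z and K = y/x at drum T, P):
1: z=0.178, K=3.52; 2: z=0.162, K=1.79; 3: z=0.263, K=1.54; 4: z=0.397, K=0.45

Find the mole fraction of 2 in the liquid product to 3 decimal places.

x_2 = 0.105

Material balance + equilibrium reduce to Σ zᵢ(Kᵢ−1)/(1+ψ(Kᵢ−1)) = 0.
g(0) = ΣzᵢKᵢ − 1 = 0.500 and g(1) = 1 − Σzᵢ/Kᵢ = -0.194, so a root lies in (0, 1).
Newton–Raphson from ψ = 0.5:
  ψ = 0.500: g = 0.1009, g' = -0.549 → ψ = 0.684
  ψ = 0.684: g = 0.0016, g' = -0.544 → ψ = 0.687
Converged at ψ = 0.687.
Compositions from xᵢ = zᵢ/(1+ψ(Kᵢ−1)), yᵢ = Kᵢxᵢ:
  1: x = 0.065, y = 0.229
  2: x = 0.105, y = 0.188
  3: x = 0.192, y = 0.295
  4: x = 0.638, y = 0.287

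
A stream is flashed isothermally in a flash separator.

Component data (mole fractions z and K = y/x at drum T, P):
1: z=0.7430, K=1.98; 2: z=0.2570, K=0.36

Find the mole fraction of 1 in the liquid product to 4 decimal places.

Rachford–Rice: g(V/F) = Σ zᵢ(Kᵢ−1)/(1+V/F(Kᵢ−1)) = 0.
g(0) = ΣzᵢKᵢ − 1 = 0.5637 and g(1) = 1 − Σzᵢ/Kᵢ = -0.0891, so a root lies in (0, 1).
Iterate (Newton) starting at V/F = 0.5:
  V/F = 0.5000: g = 0.24680, g' = -0.5491 → V/F = 0.9495
  V/F = 0.9495: g = -0.04207, g' = -0.8754 → V/F = 0.9014
  V/F = 0.9014: g = -0.00216, g' = -0.7893 → V/F = 0.8987
Converged at V/F = 0.8987.
Compositions from xᵢ = zᵢ/(1+V/F(Kᵢ−1)), yᵢ = Kᵢxᵢ:
  1: x = 0.3951, y = 0.7822
  2: x = 0.6049, y = 0.2178

x_1 = 0.3951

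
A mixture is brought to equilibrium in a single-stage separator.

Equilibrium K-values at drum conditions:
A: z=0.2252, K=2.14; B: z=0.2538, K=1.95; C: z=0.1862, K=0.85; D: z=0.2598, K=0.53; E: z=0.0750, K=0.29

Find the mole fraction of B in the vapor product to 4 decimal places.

y_B = 0.3098

Let ψ = V/F and solve Σ zᵢ(Kᵢ−1)/(1+ψ(Kᵢ−1)) = 0.
g(0) = ΣzᵢKᵢ − 1 = 0.2946 and g(1) = 1 − Σzᵢ/Kᵢ = -0.2033, so a root lies in (0, 1).
Newton–Raphson from ψ = 0.5:
  ψ = 0.5000: g = 0.05462, g' = -0.4179 → ψ = 0.6307
  ψ = 0.6307: g = -0.00072, g' = -0.4336 → ψ = 0.6291
Converged at ψ = 0.6291.
Compositions from xᵢ = zᵢ/(1+ψ(Kᵢ−1)), yᵢ = Kᵢxᵢ:
  A: x = 0.1311, y = 0.2807
  B: x = 0.1589, y = 0.3098
  C: x = 0.2056, y = 0.1748
  D: x = 0.3689, y = 0.1955
  E: x = 0.1355, y = 0.0393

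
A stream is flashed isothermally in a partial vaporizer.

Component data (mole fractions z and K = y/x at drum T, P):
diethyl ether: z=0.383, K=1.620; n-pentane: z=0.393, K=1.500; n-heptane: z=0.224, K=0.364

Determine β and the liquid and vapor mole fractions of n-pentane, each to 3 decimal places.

Rachford–Rice: g(β) = Σ zᵢ(Kᵢ−1)/(1+β(Kᵢ−1)) = 0.
Feasibility: ΣzᵢKᵢ = 1.291, Σzᵢ/Kᵢ = 1.114 — both > 1, two phases present.
Newton–Raphson from β = 0.5:
  β = 0.500: g = 0.1296, g' = -0.343 → β = 0.877
  β = 0.877: g = -0.0319, g' = -0.573 → β = 0.822
  β = 0.822: g = -0.0018, g' = -0.511 → β = 0.818
Converged at β = 0.818.
Compositions from xᵢ = zᵢ/(1+β(Kᵢ−1)), yᵢ = Kᵢxᵢ:
  diethyl ether: x = 0.254, y = 0.412
  n-pentane: x = 0.279, y = 0.418
  n-heptane: x = 0.467, y = 0.170

β = 0.818, x_n-pentane = 0.279, y_n-pentane = 0.418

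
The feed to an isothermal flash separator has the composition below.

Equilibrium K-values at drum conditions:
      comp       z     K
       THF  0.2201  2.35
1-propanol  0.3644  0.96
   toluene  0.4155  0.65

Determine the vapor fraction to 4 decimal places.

Rachford–Rice: g(ψ) = Σ zᵢ(Kᵢ−1)/(1+ψ(Kᵢ−1)) = 0.
Feasibility: ΣzᵢKᵢ = 1.1371, Σzᵢ/Kᵢ = 1.1125 — both > 1, two phases present.
Newton–Raphson from ψ = 0.45:
  ψ = 0.4500: g = -0.00261, g' = -0.2275 → ψ = 0.4385
  ψ = 0.4385: g = 0.00001, g' = -0.2299 → ψ = 0.4386
Converged at ψ = 0.4386.

ψ = 0.4386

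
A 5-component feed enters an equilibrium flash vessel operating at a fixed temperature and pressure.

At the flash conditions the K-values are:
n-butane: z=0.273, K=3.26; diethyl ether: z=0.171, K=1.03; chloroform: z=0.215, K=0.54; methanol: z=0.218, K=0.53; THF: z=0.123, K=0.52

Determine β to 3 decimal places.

Material balance + equilibrium reduce to Σ zᵢ(Kᵢ−1)/(1+β(Kᵢ−1)) = 0.
Feasibility: ΣzᵢKᵢ = 1.362, Σzᵢ/Kᵢ = 1.296 — both > 1, two phases present.
Iterate (Newton) starting at β = 0.5:
  β = 0.500: g = -0.0453, g' = -0.516 → β = 0.412
  β = 0.412: g = 0.0018, g' = -0.561 → β = 0.415
Converged at β = 0.415.

β = 0.415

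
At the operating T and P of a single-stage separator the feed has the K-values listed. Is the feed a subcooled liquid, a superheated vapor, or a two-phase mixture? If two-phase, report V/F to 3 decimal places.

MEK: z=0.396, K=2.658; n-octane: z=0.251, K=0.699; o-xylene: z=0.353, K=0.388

ΣzᵢKᵢ = 1.365; Σzᵢ/Kᵢ = 1.418.
Both exceed 1, so a two-phase solution exists.
Rachford–Rice: g(ψ) = Σ zᵢ(Kᵢ−1)/(1+ψ(Kᵢ−1)) = 0.
Newton iteration, ψ⁰ = 0.61:
  ψ = 0.610: g = -0.1108, g' = -0.640 → ψ = 0.437
  ψ = 0.437: g = -0.0010, g' = -0.643 → ψ = 0.435
Converged at ψ = 0.435.

two-phase, V/F = 0.435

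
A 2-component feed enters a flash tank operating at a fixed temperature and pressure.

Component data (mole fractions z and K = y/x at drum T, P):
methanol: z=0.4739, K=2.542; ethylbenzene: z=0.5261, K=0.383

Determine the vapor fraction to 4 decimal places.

Newton–Raphson from ψ = 0.62:
  ψ = 0.6200: g = -0.15212, g' = -0.8198 → ψ = 0.4344
  ψ = 0.4344: g = -0.00588, g' = -0.7779 → ψ = 0.4269
Converged at ψ = 0.4269.

ψ = 0.4269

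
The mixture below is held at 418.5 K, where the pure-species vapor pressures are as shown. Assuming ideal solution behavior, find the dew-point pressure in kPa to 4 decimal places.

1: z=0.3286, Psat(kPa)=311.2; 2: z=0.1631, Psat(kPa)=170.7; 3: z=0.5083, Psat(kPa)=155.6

Pdew = 189.4621 kPa

At the dew point ψ → 1, so Σzᵢ/Kᵢ = 1 with Kᵢ = Pᵢˢᵃᵗ/P ⇒ 1/P = Σzᵢ/Pᵢˢᵃᵗ.
1/P = 0.3286/311.2 + 0.1631/170.7 + 0.5083/155.6 = 0.0052781 ⇒ P = 189.4621 kPa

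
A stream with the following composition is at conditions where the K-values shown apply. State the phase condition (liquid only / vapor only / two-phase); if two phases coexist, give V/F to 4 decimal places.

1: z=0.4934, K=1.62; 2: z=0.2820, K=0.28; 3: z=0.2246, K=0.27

ΣzᵢKᵢ = 0.9389; Σzᵢ/Kᵢ = 2.1436.
Since ΣzᵢKᵢ < 1 the mixture is below its bubble point — single liquid phase.

liquid only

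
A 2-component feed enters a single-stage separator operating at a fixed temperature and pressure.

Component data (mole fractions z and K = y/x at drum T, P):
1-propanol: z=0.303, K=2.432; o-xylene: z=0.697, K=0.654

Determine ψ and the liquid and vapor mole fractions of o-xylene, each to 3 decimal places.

Let ψ = V/F and solve Σ zᵢ(Kᵢ−1)/(1+ψ(Kᵢ−1)) = 0.
Check two-phase: ΣzᵢKᵢ = 1.193 > 1 and Σzᵢ/Kᵢ = 1.190 > 1, so g(0) = 0.193 > 0 and g(1) = -0.190 < 0.
Binary case is linear: z₁(K₁−1)(1+ψ(K₂−1)) + z₂(K₂−1)(1+ψ(K₁−1)) = 0
⇒ ψ = [z₁(K₁−1)+z₂(K₂−1)] / [−(K₁−1)(K₂−1)] = 0.1927/0.4955 = 0.389
Compositions from xᵢ = zᵢ/(1+ψ(Kᵢ−1)), yᵢ = Kᵢxᵢ:
  1-propanol: x = 0.195, y = 0.473
  o-xylene: x = 0.805, y = 0.527

ψ = 0.389, x_o-xylene = 0.805, y_o-xylene = 0.527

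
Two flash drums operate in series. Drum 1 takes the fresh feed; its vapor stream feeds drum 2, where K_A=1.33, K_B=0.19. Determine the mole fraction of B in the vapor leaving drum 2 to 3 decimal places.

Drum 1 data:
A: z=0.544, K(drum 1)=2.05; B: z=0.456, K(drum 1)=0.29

Drum 1:
Binary case is linear: z₁(K₁−1)(1+ψ₁(K₂−1)) + z₂(K₂−1)(1+ψ₁(K₁−1)) = 0
⇒ ψ₁ = [z₁(K₁−1)+z₂(K₂−1)] / [−(K₁−1)(K₂−1)] = 0.2474/0.7455 = 0.332
Drum-1 compositions:
  A: x = 0.403, y = 0.827
  B: x = 0.597, y = 0.173
Drum-2 feed = drum-1 vapor: z₂ = (0.8270, 0.1730).
Drum 2:
Rachford–Rice: g(ψ₂) = Σ zᵢ(Kᵢ−1)/(1+ψ₂(Kᵢ−1)) = 0.
Check two-phase: ΣzᵢKᵢ = 1.133 > 1 and Σzᵢ/Kᵢ = 1.532 > 1, so g(0) = 0.133 > 0 and g(1) = -0.532 < 0.
Binary case is linear: z₁(K₁−1)(1+ψ₂(K₂−1)) + z₂(K₂−1)(1+ψ₂(K₁−1)) = 0
⇒ ψ₂ = [z₁(K₁−1)+z₂(K₂−1)] / [−(K₁−1)(K₂−1)] = 0.1328/0.2673 = 0.497
  A: x = 0.711, y = 0.945
  B: x = 0.289, y = 0.055

y_B (drum 2) = 0.055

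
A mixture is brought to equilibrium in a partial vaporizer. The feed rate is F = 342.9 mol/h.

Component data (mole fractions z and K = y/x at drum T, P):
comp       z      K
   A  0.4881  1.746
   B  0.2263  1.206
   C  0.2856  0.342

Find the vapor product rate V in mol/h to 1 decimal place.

Material balance + equilibrium reduce to Σ zᵢ(Kᵢ−1)/(1+ψ(Kᵢ−1)) = 0.
Feasibility: ΣzᵢKᵢ = 1.2228, Σzᵢ/Kᵢ = 1.3023 — both > 1, two phases present.
Iterate (Newton) starting at ψ = 0.68:
  ψ = 0.6800: g = -0.05763, g' = -0.5319 → ψ = 0.5717
  ψ = 0.5717: g = -0.00426, g' = -0.4589 → ψ = 0.5624
  ψ = 0.5624: g = -0.00002, g' = -0.4541 → ψ = 0.5623
Converged at ψ = 0.5623.
Then V = ψ·F = 0.5623·342.9 = 192.8 mol/h and L = F − V = 150.1 mol/h.

V = 192.8 mol/h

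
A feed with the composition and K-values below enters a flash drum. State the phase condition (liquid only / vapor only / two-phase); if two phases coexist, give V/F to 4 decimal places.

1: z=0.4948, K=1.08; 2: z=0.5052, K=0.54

liquid only

ΣzᵢKᵢ = 0.8072; Σzᵢ/Kᵢ = 1.3937.
Since ΣzᵢKᵢ < 1 the mixture is below its bubble point — single liquid phase.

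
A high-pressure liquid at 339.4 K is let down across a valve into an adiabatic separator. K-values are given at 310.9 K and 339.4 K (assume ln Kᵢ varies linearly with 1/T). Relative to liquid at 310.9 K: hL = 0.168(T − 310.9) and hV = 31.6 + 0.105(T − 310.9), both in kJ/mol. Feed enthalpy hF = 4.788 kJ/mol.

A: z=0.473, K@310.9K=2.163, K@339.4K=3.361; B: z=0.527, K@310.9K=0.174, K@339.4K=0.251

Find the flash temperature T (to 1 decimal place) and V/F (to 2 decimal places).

T = 312.5 K, V/F = 0.14

Adiabatic flash: solve Rachford–Rice at each trial T, then check hF = ψ·hV(T) + (1−ψ)·hL(T).
  T = 310.9 K: K = (2.163, 0.174), RR gives ψ = 0.120, H_out = 3.776 kJ/mol
  T = 339.4 K: K = (3.361, 0.251), RR gives ψ = 0.408, H_out = 16.957 kJ/mol
  T = 325.1 K: K = (2.720, 0.211), RR gives ψ = 0.293, H_out = 11.376 kJ/mol
  T = 318.0 K: K = (2.432, 0.192), RR gives ψ = 0.217, H_out = 7.960 kJ/mol
  T = 314.4 K: K = (2.293, 0.183), RR gives ψ = 0.171, H_out = 5.959 kJ/mol
  T = 312.6 K: K = (2.226, 0.178), RR gives ψ = 0.146, H_out = 4.870 kJ/mol
Linear interpolation between T = 310.9 (H_out = 3.776) and T = 312.6 (H_out = 4.870) on hF = 4.788 gives T ≈ 312.5 K, at which ψ = 0.14.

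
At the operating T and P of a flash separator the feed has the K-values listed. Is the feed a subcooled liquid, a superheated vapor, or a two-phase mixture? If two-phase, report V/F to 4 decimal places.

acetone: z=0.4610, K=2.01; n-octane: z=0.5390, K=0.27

ΣzᵢKᵢ = 1.0721; Σzᵢ/Kᵢ = 2.2256.
Both exceed 1, so a two-phase solution exists.
Rachford–Rice: g(ψ) = Σ zᵢ(Kᵢ−1)/(1+ψ(Kᵢ−1)) = 0.
Newton–Raphson from ψ = 0.5:
  ψ = 0.5000: g = -0.31026, g' = -0.9200 → ψ = 0.1627
  ψ = 0.1627: g = -0.04664, g' = -0.7168 → ψ = 0.0977
  ψ = 0.0977: g = 0.00012, g' = -0.7226 → ψ = 0.0978
Converged at ψ = 0.0978.

two-phase, V/F = 0.0978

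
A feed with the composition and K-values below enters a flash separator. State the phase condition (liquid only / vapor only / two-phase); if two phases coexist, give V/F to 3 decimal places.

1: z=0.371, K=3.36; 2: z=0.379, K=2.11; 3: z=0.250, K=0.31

two-phase, V/F = 0.930

ΣzᵢKᵢ = 2.124; Σzᵢ/Kᵢ = 1.096.
Both exceed 1, so a two-phase solution exists.
Material balance + equilibrium reduce to Σ zᵢ(Kᵢ−1)/(1+ψ(Kᵢ−1)) = 0.
Iterate (Newton) starting at ψ = 0.5:
  ψ = 0.500: g = 0.4088, g' = -0.905 → ψ = 0.952
  ψ = 0.952: g = -0.0279, g' = -1.316 → ψ = 0.930
Converged at ψ = 0.930.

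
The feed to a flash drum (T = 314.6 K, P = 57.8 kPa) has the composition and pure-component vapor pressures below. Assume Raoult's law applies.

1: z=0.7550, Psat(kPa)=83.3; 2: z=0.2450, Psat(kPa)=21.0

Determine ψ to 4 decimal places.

Raoult's law: Kᵢ = Pᵢˢᵃᵗ/P = Pᵢˢᵃᵗ/57.8.
  K_1 = 83.3/57.8 = 1.441176, K_2 = 21.0/57.8 = 0.363322
Newton iteration, ψ⁰ = 0.5:
  ψ = 0.5000: g = 0.04406, g' = -0.3124 → ψ = 0.6410
  ψ = 0.6410: g = -0.00390, g' = -0.3728 → ψ = 0.6306
  ψ = 0.6306: g = -0.00003, g' = -0.3672 → ψ = 0.6305
Converged at ψ = 0.6305.

ψ = 0.6305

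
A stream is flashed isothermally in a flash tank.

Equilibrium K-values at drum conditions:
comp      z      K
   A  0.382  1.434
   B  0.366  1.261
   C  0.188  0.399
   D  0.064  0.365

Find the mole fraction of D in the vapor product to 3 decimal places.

Material balance + equilibrium reduce to Σ zᵢ(Kᵢ−1)/(1+V/F(Kᵢ−1)) = 0.
g(0) = ΣzᵢKᵢ − 1 = 0.108 and g(1) = 1 − Σzᵢ/Kᵢ = -0.203, so a root lies in (0, 1).
Newton–Raphson from V/F = 0.32:
  V/F = 0.320: g = 0.0428, g' = -0.221 → V/F = 0.513
  V/F = 0.513: g = -0.0039, g' = -0.266 → V/F = 0.499
Converged at V/F = 0.499.
Compositions from xᵢ = zᵢ/(1+V/F(Kᵢ−1)), yᵢ = Kᵢxᵢ:
  A: x = 0.314, y = 0.450
  B: x = 0.324, y = 0.408
  C: x = 0.268, y = 0.107
  D: x = 0.094, y = 0.034

y_D = 0.034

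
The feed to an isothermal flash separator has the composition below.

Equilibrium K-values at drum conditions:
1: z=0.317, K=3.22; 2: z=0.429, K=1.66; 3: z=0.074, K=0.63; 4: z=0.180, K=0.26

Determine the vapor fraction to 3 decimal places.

ψ = 0.875

Newton iteration, ψ⁰ = 0.5:
  ψ = 0.500: g = 0.3014, g' = -0.720 → ψ = 0.919
  ψ = 0.919: g = -0.0495, g' = -1.226 → ψ = 0.878
  ψ = 0.878: g = -0.0031, g' = -1.081 → ψ = 0.875
Converged at ψ = 0.875.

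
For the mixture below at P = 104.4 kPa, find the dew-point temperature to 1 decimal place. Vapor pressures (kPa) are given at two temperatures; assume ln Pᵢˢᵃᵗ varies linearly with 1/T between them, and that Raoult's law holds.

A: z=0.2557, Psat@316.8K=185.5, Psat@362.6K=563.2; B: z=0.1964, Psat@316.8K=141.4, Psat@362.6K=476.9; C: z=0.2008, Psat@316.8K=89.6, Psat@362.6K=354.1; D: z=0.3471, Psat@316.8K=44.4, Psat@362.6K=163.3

T = 326.2 K

Dew-point temperature: Σzᵢ·P/Pᵢˢᵃᵗ(T) = 1. Interpolate ln Pᵢˢᵃᵗ = aᵢ + bᵢ/T.
  T = 316.8 K: ΣzᵢP/Pᵢˢᵃᵗ = 1.3390
  T = 362.6 K: ΣzᵢP/Pᵢˢᵃᵗ = 0.3715
  T = 339.7 K: ΣzᵢP/Pᵢˢᵃᵗ = 0.6750
  T = 328.2 K: ΣzᵢP/Pᵢˢᵃᵗ = 0.9406
  T = 322.5 K: ΣzᵢP/Pᵢˢᵃᵗ = 1.1187
  T = 325.4 K: ΣzᵢP/Pᵢˢᵃᵗ = 1.0235
Interpolating between 325.4 K and 328.2 K gives T ≈ 326.2 K.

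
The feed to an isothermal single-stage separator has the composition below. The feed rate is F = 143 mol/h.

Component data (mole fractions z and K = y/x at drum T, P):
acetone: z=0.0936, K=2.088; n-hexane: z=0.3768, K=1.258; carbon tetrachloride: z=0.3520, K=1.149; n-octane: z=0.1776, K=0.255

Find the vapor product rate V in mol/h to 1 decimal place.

V = 67.0 mol/h

Newton iteration, V/F⁰ = 0.66:
  V/F = 0.6600: g = -0.07021, g' = -0.4438 → V/F = 0.5018
  V/F = 0.5018: g = -0.01057, g' = -0.3242 → V/F = 0.4692
  V/F = 0.4692: g = -0.00026, g' = -0.3083 → V/F = 0.4684
Converged at V/F = 0.4684.
Then V = V/F·F = 0.4684·143 = 67.0 mol/h and L = F − V = 76.0 mol/h.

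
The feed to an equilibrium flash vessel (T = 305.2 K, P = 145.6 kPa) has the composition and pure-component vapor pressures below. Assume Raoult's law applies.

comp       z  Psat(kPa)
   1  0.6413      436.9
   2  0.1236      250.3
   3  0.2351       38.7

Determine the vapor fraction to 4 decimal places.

ψ = 0.9022

Raoult's law: Kᵢ = Pᵢˢᵃᵗ/P = Pᵢˢᵃᵗ/145.6.
  K_1 = 436.9/145.6 = 3.000687, K_2 = 250.3/145.6 = 1.719093, K_3 = 38.7/145.6 = 0.265797
Rachford–Rice: g(ψ) = Σ zᵢ(Kᵢ−1)/(1+ψ(Kᵢ−1)) = 0.
Check two-phase: ΣzᵢKᵢ = 2.1993 > 1 and Σzᵢ/Kᵢ = 1.1701 > 1, so g(0) = 1.1993 > 0 and g(1) = -0.1701 < 0.
Iterate (Newton) starting at ψ = 0.65:
  ψ = 0.6500: g = 0.28812, g' = -0.9785 → ψ = 0.9445
  ψ = 0.9445: g = -0.06607, g' = -1.6785 → ψ = 0.9051
  ψ = 0.9051: g = -0.00422, g' = -1.4744 → ψ = 0.9022
Converged at ψ = 0.9022.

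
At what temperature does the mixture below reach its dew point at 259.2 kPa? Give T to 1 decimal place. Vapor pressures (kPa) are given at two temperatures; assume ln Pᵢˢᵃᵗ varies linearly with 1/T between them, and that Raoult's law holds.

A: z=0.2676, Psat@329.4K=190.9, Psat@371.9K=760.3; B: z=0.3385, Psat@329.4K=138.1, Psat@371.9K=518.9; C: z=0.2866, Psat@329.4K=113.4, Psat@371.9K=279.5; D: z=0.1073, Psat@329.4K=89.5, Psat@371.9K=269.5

Dew-point temperature: Σzᵢ·P/Pᵢˢᵃᵗ(T) = 1. Interpolate ln Pᵢˢᵃᵗ = aᵢ + bᵢ/T.
  T = 329.4 K: ΣzᵢP/Pᵢˢᵃᵗ = 1.9645
  T = 371.9 K: ΣzᵢP/Pᵢˢᵃᵗ = 0.6293
  T = 350.6 K: ΣzᵢP/Pᵢˢᵃᵗ = 1.0701
  T = 361.2 K: ΣzᵢP/Pᵢˢᵃᵗ = 0.8143
  T = 355.9 K: ΣzᵢP/Pᵢˢᵃᵗ = 0.9313
  T = 353.2 K: ΣzᵢP/Pᵢˢᵃᵗ = 0.9990
Interpolating between 350.6 K and 353.2 K gives T ≈ 353.2 K.

T = 353.2 K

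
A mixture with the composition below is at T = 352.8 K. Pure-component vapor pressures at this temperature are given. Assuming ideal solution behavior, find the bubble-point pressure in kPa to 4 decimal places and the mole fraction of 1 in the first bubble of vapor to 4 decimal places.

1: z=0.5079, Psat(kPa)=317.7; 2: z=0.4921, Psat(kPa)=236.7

At the bubble point ψ → 0, so ΣzᵢKᵢ = 1 with Kᵢ = Pᵢˢᵃᵗ/P ⇒ P = ΣzᵢPᵢˢᵃᵗ.
P = 0.5079·317.7 + 0.4921·236.7 = 277.8399 kPa
yᵢ = zᵢPᵢˢᵃᵗ/P ⇒ y_1 = 0.5079·317.7/277.8399 = 0.5808

Pbub = 277.8399 kPa, y_1 = 0.5808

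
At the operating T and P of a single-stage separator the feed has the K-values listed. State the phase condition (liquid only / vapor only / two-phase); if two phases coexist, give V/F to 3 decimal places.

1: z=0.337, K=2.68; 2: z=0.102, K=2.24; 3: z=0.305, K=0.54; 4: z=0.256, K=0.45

ΣzᵢKᵢ = 1.412; Σzᵢ/Kᵢ = 1.305.
Both exceed 1, so a two-phase solution exists.
Iterate (Newton) starting at ψ = 0.5:
  ψ = 0.500: g = 0.0094, g' = -0.597 → ψ = 0.516
Converged at ψ = 0.516.

two-phase, V/F = 0.516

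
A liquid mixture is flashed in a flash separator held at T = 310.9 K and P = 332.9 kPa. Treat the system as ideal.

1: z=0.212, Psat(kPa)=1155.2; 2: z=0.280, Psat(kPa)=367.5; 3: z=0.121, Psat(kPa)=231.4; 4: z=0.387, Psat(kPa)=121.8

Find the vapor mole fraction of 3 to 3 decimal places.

Raoult's law: Kᵢ = Pᵢˢᵃᵗ/P = Pᵢˢᵃᵗ/332.9.
  K_1 = 1155.2/332.9 = 3.47011, K_2 = 367.5/332.9 = 1.10394, K_3 = 231.4/332.9 = 0.69510, K_4 = 121.8/332.9 = 0.36588
Newton–Raphson from β = 0.5:
  β = 0.500: g = -0.1409, g' = -0.611 → β = 0.269
  β = 0.269: g = 0.0066, g' = -0.709 → β = 0.279
Converged at β = 0.279.
Compositions from xᵢ = zᵢ/(1+β(Kᵢ−1)), yᵢ = Kᵢxᵢ:
  1: x = 0.126, y = 0.436
  2: x = 0.272, y = 0.300
  3: x = 0.132, y = 0.092
  4: x = 0.470, y = 0.172

y_3 = 0.092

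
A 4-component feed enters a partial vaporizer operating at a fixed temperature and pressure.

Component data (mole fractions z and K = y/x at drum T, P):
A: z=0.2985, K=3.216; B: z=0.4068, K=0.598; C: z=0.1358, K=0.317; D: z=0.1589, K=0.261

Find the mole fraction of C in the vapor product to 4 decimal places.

Material balance + equilibrium reduce to Σ zᵢ(Kᵢ−1)/(1+V/F(Kᵢ−1)) = 0.
Check two-phase: ΣzᵢKᵢ = 1.2878 > 1 and Σzᵢ/Kᵢ = 1.8103 > 1, so g(0) = 0.2878 > 0 and g(1) = -0.8103 < 0.
Iterate (Newton) starting at V/F = 0.5:
  V/F = 0.5000: g = -0.21798, g' = -0.7972 → V/F = 0.2266
  V/F = 0.2266: g = 0.00966, g' = -0.9431 → V/F = 0.2368
  V/F = 0.2368: g = 0.00008, g' = -0.9284 → V/F = 0.2369
Converged at V/F = 0.2369.
Compositions from xᵢ = zᵢ/(1+V/F(Kᵢ−1)), yᵢ = Kᵢxᵢ:
  A: x = 0.1957, y = 0.6295
  B: x = 0.4496, y = 0.2689
  C: x = 0.1620, y = 0.0514
  D: x = 0.1926, y = 0.0503

y_C = 0.0514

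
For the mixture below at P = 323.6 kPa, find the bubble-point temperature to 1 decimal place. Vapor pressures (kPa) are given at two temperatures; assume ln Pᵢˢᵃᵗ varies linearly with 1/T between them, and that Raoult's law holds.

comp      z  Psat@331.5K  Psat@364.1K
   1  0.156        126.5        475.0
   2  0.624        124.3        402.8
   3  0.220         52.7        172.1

T = 360.7 K

Bubble-point temperature: ΣzᵢPᵢˢᵃᵗ(T) = P. Interpolate ln Pᵢˢᵃᵗ = aᵢ + bᵢ/T.
  T = 331.5 K: ΣzᵢPᵢˢᵃᵗ = 108.89 kPa
  T = 364.1 K: ΣzᵢPᵢˢᵃᵗ = 363.31 kPa
  T = 347.8 K: ΣzᵢPᵢˢᵃᵗ = 204.51 kPa
  T = 356.0 K: ΣzᵢPᵢˢᵃᵗ = 274.84 kPa
  T = 360.1 K: ΣzᵢPᵢˢᵃᵗ = 317.03 kPa
  T = 362.1 K: ΣzᵢPᵢˢᵃᵗ = 339.51 kPa
Interpolating between 360.1 K and 362.1 K gives T ≈ 360.7 K.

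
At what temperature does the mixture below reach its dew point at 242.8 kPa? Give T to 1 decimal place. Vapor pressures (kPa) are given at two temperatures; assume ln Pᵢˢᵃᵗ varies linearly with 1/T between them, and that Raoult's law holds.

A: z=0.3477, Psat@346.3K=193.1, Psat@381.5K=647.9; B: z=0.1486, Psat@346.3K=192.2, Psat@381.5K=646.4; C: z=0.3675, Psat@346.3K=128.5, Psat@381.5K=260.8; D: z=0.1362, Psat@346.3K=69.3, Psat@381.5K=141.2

T = 369.4 K

Dew-point temperature: Σzᵢ·P/Pᵢˢᵃᵗ(T) = 1. Interpolate ln Pᵢˢᵃᵗ = aᵢ + bᵢ/T.
  T = 346.3 K: ΣzᵢP/Pᵢˢᵃᵗ = 1.7965
  T = 381.5 K: ΣzᵢP/Pᵢˢᵃᵗ = 0.7625
  T = 363.9 K: ΣzᵢP/Pᵢˢᵃᵗ = 1.1389
  T = 372.7 K: ΣzᵢP/Pᵢˢᵃᵗ = 0.9262
  T = 368.3 K: ΣzᵢP/Pᵢˢᵃᵗ = 1.0254
  T = 370.5 K: ΣzᵢP/Pᵢˢᵃᵗ = 0.9742
Interpolating between 368.3 K and 370.5 K gives T ≈ 369.4 K.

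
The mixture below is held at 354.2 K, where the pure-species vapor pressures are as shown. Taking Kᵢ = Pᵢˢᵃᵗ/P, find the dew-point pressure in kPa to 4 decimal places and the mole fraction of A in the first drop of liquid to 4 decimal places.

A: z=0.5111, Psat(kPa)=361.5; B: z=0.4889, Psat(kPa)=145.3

Pdew = 209.2666 kPa, x_A = 0.2959

At the dew point ψ → 1, so Σzᵢ/Kᵢ = 1 with Kᵢ = Pᵢˢᵃᵗ/P ⇒ 1/P = Σzᵢ/Pᵢˢᵃᵗ.
1/P = 0.5111/361.5 + 0.4889/145.3 = 0.0047786 ⇒ P = 209.2666 kPa
xᵢ = zᵢP/Pᵢˢᵃᵗ ⇒ x_A = 0.5111·209.2666/361.5 = 0.2959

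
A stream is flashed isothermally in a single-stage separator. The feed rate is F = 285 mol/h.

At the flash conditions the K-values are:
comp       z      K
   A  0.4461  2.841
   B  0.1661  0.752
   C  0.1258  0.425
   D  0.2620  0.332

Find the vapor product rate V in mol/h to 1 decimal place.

Rachford–Rice: g(ψ) = Σ zᵢ(Kᵢ−1)/(1+ψ(Kᵢ−1)) = 0.
Check two-phase: ΣzᵢKᵢ = 1.5327 > 1 and Σzᵢ/Kᵢ = 1.4631 > 1, so g(0) = 0.5327 > 0 and g(1) = -0.4631 < 0.
Newton–Raphson from ψ = 0.4:
  ψ = 0.4000: g = 0.09447, g' = -0.8019 → ψ = 0.5178
  ψ = 0.5178: g = 0.00263, g' = -0.7673 → ψ = 0.5212
Converged at ψ = 0.5212.
Then V = ψ·F = 0.5212·285 = 148.6 mol/h and L = F − V = 136.4 mol/h.

V = 148.6 mol/h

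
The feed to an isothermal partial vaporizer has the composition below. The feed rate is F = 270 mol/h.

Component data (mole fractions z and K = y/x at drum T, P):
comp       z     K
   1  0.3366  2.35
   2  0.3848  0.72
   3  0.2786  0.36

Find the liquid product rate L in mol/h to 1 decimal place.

Material balance + equilibrium reduce to Σ zᵢ(Kᵢ−1)/(1+ψ(Kᵢ−1)) = 0.
Check two-phase: ΣzᵢKᵢ = 1.1684 > 1 and Σzᵢ/Kᵢ = 1.4516 > 1, so g(0) = 0.1684 > 0 and g(1) = -0.4516 < 0.
Newton iteration, ψ⁰ = 0.37:
  ψ = 0.3700: g = -0.05078, g' = -0.5063 → ψ = 0.2697
  ψ = 0.2697: g = 0.00108, g' = -0.5317 → ψ = 0.2717
Converged at ψ = 0.2717.
Then V = ψ·F = 0.2717·270 = 73.4 mol/h and L = F − V = 196.6 mol/h.

L = 196.6 mol/h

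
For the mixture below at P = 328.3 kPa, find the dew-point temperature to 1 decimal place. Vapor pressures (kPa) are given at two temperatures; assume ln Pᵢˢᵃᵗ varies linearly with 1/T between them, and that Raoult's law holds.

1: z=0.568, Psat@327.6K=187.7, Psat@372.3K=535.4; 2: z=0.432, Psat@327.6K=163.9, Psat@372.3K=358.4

T = 356.5 K

Dew-point temperature: Σzᵢ·P/Pᵢˢᵃᵗ(T) = 1. Interpolate ln Pᵢˢᵃᵗ = aᵢ + bᵢ/T.
  T = 327.6 K: ΣzᵢP/Pᵢˢᵃᵗ = 1.8588
  T = 372.3 K: ΣzᵢP/Pᵢˢᵃᵗ = 0.7440
  T = 350.0 K: ΣzᵢP/Pᵢˢᵃᵗ = 1.1384
  T = 361.1 K: ΣzᵢP/Pᵢˢᵃᵗ = 0.9147
  T = 355.6 K: ΣzᵢP/Pᵢˢᵃᵗ = 1.0176
  T = 358.4 K: ΣzᵢP/Pᵢˢᵃᵗ = 0.9634
Interpolating between 355.6 K and 358.4 K gives T ≈ 356.5 K.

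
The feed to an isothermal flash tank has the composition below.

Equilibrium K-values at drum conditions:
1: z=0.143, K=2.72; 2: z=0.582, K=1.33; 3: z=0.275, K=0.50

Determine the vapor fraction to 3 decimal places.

Let ψ = V/F and solve Σ zᵢ(Kᵢ−1)/(1+ψ(Kᵢ−1)) = 0.
g(0) = ΣzᵢKᵢ − 1 = 0.301 and g(1) = 1 − Σzᵢ/Kᵢ = -0.040, so a root lies in (0, 1).
Iterate (Newton) starting at ψ = 0.5:
  ψ = 0.500: g = 0.1138, g' = -0.291 → ψ = 0.891
  ψ = 0.891: g = -0.0023, g' = -0.327 → ψ = 0.884
Converged at ψ = 0.884.

ψ = 0.884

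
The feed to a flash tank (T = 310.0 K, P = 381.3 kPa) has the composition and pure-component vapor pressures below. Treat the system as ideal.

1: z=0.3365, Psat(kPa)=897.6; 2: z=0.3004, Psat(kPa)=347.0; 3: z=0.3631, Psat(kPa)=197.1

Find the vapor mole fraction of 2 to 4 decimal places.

Raoult's law: Kᵢ = Pᵢˢᵃᵗ/P = Pᵢˢᵃᵗ/381.3.
  K_1 = 897.6/381.3 = 2.354052, K_2 = 347.0/381.3 = 0.910045, K_3 = 197.1/381.3 = 0.516916
Material balance + equilibrium reduce to Σ zᵢ(Kᵢ−1)/(1+ψ(Kᵢ−1)) = 0.
g(0) = ΣzᵢKᵢ − 1 = 0.2532 and g(1) = 1 − Σzᵢ/Kᵢ = -0.1755, so a root lies in (0, 1).
Newton iteration, ψ⁰ = 0.5:
  ψ = 0.5000: g = 0.01213, g' = -0.3693 → ψ = 0.5328
  ψ = 0.5328: g = 0.00008, g' = -0.3645 → ψ = 0.5331
Converged at ψ = 0.5331.
Compositions from xᵢ = zᵢ/(1+ψ(Kᵢ−1)), yᵢ = Kᵢxᵢ:
  1: x = 0.1954, y = 0.4601
  2: x = 0.3155, y = 0.2871
  3: x = 0.4890, y = 0.2528

y_2 = 0.2871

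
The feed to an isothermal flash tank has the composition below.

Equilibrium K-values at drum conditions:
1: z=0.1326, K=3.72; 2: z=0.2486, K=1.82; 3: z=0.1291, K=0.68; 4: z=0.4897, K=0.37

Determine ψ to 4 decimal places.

Rachford–Rice: g(ψ) = Σ zᵢ(Kᵢ−1)/(1+ψ(Kᵢ−1)) = 0.
Feasibility: ΣzᵢKᵢ = 1.2147, Σzᵢ/Kᵢ = 1.6856 — both > 1, two phases present.
Iterate (Newton) starting at ψ = 0.54:
  ψ = 0.5400: g = -0.23014, g' = -0.7070 → ψ = 0.2145
  ψ = 0.2145: g = 0.00007, g' = -0.7873 → ψ = 0.2146
Converged at ψ = 0.2146.

ψ = 0.2146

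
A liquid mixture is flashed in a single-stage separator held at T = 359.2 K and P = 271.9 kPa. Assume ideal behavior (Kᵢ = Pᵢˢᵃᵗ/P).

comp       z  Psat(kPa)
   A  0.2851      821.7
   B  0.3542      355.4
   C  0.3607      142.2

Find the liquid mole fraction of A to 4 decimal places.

Raoult's law: Kᵢ = Pᵢˢᵃᵗ/P = Pᵢˢᵃᵗ/271.9.
  K_A = 821.7/271.9 = 3.022067, K_B = 355.4/271.9 = 1.307098, K_C = 142.2/271.9 = 0.522986
Iterate (Newton) starting at ψ = 0.49:
  ψ = 0.4900: g = 0.15958, g' = -0.4591 → ψ = 0.8376
  ψ = 0.8376: g = 0.01400, g' = -0.4094 → ψ = 0.8718
  ψ = 0.8718: g = -0.00007, g' = -0.4140 → ψ = 0.8716
Converged at ψ = 0.8716.
Compositions from xᵢ = zᵢ/(1+ψ(Kᵢ−1)), yᵢ = Kᵢxᵢ:
  A: x = 0.1032, y = 0.3119
  B: x = 0.2794, y = 0.3652
  C: x = 0.6174, y = 0.3229

x_A = 0.1032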